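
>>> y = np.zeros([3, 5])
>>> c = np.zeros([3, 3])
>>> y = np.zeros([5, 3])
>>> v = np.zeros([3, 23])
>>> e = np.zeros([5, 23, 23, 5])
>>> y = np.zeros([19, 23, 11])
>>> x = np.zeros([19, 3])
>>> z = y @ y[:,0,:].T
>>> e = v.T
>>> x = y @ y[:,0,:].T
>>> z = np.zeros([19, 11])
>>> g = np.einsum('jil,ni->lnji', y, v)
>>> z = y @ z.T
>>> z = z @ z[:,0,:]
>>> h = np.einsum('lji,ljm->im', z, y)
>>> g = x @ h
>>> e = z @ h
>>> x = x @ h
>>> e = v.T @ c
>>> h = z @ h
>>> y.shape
(19, 23, 11)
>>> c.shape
(3, 3)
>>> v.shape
(3, 23)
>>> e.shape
(23, 3)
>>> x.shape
(19, 23, 11)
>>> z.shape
(19, 23, 19)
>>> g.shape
(19, 23, 11)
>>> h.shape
(19, 23, 11)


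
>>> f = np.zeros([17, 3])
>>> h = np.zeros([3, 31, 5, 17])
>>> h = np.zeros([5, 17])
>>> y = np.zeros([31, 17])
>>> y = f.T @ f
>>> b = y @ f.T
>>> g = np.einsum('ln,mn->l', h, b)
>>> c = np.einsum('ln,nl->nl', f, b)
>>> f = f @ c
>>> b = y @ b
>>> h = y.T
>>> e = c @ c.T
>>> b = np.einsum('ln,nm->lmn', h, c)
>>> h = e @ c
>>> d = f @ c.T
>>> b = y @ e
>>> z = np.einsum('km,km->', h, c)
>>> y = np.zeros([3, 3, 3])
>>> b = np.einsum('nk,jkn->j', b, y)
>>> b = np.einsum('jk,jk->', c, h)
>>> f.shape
(17, 17)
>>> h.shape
(3, 17)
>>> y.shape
(3, 3, 3)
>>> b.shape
()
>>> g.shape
(5,)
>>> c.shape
(3, 17)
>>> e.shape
(3, 3)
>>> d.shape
(17, 3)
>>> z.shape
()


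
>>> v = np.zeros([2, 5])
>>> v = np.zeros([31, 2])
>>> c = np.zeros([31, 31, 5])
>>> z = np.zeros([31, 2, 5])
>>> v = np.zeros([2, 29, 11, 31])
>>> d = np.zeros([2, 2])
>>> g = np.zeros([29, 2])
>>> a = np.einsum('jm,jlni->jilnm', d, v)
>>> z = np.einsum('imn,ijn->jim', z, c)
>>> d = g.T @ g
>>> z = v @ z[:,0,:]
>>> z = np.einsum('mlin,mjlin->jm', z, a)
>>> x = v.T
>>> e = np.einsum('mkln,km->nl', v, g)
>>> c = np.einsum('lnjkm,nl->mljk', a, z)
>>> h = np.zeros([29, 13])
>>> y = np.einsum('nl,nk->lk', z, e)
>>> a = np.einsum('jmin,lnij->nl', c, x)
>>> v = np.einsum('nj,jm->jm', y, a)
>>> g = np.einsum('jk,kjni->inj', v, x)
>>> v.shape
(11, 31)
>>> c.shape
(2, 2, 29, 11)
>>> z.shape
(31, 2)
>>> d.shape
(2, 2)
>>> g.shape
(2, 29, 11)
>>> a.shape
(11, 31)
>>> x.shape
(31, 11, 29, 2)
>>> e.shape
(31, 11)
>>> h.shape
(29, 13)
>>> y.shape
(2, 11)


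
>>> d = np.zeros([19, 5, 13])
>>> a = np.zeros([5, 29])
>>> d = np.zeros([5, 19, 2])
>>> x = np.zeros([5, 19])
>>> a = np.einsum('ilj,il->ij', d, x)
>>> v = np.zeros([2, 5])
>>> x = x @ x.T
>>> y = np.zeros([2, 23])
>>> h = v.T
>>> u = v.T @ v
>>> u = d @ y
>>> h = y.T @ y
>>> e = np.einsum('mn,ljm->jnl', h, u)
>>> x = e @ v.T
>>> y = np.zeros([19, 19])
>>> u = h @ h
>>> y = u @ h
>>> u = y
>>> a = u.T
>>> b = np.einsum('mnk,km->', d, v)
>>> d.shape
(5, 19, 2)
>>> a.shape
(23, 23)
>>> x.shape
(19, 23, 2)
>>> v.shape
(2, 5)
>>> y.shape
(23, 23)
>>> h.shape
(23, 23)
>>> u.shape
(23, 23)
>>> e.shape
(19, 23, 5)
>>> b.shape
()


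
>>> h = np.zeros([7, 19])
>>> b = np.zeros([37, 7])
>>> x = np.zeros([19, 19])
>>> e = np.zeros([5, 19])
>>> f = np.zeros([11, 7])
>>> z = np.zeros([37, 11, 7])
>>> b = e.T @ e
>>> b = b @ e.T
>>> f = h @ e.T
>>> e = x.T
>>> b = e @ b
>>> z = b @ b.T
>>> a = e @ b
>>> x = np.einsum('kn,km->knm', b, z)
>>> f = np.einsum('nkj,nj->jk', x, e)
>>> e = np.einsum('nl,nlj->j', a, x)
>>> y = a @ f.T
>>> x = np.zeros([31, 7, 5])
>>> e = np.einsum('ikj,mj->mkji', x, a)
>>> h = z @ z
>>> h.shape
(19, 19)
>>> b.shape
(19, 5)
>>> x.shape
(31, 7, 5)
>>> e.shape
(19, 7, 5, 31)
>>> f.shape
(19, 5)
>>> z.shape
(19, 19)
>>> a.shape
(19, 5)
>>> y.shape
(19, 19)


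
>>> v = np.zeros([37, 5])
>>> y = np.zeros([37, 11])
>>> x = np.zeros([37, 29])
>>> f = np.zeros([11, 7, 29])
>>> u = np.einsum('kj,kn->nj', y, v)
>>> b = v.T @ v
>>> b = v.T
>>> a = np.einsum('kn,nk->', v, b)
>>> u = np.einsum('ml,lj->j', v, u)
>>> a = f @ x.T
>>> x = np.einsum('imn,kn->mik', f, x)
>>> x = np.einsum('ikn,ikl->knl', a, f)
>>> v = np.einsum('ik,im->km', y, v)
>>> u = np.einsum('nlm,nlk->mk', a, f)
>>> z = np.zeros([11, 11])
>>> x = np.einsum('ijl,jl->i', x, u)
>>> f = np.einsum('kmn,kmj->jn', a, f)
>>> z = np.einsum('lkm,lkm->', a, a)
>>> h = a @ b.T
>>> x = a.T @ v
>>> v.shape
(11, 5)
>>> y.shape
(37, 11)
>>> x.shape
(37, 7, 5)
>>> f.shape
(29, 37)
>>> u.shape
(37, 29)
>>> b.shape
(5, 37)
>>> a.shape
(11, 7, 37)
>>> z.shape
()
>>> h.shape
(11, 7, 5)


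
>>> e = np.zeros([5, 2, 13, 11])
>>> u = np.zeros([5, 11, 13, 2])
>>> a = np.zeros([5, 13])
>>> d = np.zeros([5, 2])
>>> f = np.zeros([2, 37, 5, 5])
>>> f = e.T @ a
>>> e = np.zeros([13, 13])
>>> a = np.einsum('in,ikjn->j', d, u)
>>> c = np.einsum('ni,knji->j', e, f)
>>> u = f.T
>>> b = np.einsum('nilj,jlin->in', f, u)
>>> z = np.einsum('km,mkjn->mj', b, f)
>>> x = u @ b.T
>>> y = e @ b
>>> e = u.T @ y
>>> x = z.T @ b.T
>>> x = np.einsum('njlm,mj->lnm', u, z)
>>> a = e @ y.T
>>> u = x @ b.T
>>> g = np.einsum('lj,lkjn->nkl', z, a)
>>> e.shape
(11, 13, 2, 11)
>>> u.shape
(13, 13, 13)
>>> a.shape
(11, 13, 2, 13)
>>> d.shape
(5, 2)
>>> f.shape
(11, 13, 2, 13)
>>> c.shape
(2,)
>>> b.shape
(13, 11)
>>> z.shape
(11, 2)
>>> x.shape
(13, 13, 11)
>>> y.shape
(13, 11)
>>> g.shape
(13, 13, 11)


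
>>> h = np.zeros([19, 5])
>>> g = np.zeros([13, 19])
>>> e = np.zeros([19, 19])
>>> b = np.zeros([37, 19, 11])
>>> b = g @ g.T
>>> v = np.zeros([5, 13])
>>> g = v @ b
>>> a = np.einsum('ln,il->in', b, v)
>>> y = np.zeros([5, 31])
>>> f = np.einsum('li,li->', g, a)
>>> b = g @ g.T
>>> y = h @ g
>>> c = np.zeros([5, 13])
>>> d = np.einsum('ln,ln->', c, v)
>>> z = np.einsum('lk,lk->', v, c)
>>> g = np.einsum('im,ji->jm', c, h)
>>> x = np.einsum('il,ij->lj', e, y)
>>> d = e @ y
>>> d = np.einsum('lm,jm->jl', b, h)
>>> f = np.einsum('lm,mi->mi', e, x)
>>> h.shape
(19, 5)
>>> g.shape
(19, 13)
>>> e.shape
(19, 19)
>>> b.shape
(5, 5)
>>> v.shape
(5, 13)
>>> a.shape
(5, 13)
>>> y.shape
(19, 13)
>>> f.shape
(19, 13)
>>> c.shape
(5, 13)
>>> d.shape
(19, 5)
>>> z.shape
()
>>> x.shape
(19, 13)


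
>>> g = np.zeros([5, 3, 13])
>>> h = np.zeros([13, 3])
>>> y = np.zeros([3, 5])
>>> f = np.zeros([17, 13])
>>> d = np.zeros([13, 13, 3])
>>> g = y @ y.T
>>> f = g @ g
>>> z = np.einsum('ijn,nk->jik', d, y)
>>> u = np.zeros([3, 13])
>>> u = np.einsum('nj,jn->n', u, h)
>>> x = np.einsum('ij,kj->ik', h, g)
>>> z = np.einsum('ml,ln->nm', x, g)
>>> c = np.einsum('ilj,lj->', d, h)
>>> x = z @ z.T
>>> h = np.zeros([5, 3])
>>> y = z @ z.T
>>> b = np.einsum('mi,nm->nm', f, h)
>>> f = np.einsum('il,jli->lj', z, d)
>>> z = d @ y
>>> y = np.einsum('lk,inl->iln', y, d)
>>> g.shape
(3, 3)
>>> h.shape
(5, 3)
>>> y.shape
(13, 3, 13)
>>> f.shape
(13, 13)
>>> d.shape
(13, 13, 3)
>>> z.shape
(13, 13, 3)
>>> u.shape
(3,)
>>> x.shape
(3, 3)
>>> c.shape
()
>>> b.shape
(5, 3)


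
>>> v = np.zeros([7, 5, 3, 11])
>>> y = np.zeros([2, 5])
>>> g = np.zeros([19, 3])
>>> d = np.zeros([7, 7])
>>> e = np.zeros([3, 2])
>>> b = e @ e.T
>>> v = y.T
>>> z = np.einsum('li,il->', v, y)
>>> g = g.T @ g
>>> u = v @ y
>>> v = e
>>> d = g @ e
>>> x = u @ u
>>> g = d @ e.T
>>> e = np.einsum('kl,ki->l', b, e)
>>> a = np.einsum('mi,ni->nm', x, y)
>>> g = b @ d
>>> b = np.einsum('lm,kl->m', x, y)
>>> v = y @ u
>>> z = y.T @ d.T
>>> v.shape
(2, 5)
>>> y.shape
(2, 5)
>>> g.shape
(3, 2)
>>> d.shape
(3, 2)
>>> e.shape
(3,)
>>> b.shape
(5,)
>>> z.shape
(5, 3)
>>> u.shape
(5, 5)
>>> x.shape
(5, 5)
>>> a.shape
(2, 5)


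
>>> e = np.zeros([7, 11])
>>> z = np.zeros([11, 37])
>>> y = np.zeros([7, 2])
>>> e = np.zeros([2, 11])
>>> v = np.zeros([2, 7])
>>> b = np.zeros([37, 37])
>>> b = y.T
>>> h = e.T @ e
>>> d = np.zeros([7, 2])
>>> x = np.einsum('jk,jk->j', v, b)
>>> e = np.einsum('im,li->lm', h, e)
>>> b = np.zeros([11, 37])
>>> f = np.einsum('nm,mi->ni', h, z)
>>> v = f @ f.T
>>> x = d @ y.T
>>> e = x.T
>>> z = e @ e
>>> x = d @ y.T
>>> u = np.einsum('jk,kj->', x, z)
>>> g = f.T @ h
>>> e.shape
(7, 7)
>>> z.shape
(7, 7)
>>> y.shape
(7, 2)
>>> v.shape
(11, 11)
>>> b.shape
(11, 37)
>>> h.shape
(11, 11)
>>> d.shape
(7, 2)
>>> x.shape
(7, 7)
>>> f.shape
(11, 37)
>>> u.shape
()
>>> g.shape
(37, 11)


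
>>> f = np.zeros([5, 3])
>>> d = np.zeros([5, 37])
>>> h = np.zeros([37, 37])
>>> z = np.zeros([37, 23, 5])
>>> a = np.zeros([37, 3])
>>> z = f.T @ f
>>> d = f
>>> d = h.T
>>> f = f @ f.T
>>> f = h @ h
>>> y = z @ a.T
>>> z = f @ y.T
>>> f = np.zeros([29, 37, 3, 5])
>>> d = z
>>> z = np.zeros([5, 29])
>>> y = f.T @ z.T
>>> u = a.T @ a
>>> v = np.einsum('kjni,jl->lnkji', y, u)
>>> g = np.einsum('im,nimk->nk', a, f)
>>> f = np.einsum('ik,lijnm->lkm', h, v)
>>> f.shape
(3, 37, 5)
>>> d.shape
(37, 3)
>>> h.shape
(37, 37)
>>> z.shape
(5, 29)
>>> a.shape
(37, 3)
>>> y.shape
(5, 3, 37, 5)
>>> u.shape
(3, 3)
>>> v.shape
(3, 37, 5, 3, 5)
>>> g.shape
(29, 5)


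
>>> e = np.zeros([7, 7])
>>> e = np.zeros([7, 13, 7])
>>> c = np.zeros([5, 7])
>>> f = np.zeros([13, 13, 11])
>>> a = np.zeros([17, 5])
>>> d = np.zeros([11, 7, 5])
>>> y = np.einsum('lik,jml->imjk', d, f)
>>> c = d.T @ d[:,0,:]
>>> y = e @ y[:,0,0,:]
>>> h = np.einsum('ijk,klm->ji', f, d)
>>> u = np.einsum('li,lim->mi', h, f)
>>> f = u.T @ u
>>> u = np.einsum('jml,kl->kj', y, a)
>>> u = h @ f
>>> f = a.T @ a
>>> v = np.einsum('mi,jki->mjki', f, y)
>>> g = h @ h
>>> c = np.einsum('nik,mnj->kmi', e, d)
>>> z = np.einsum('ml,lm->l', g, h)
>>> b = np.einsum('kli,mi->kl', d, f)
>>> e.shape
(7, 13, 7)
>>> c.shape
(7, 11, 13)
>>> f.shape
(5, 5)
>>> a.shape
(17, 5)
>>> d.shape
(11, 7, 5)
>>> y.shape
(7, 13, 5)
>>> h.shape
(13, 13)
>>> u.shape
(13, 13)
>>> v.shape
(5, 7, 13, 5)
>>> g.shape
(13, 13)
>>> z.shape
(13,)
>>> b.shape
(11, 7)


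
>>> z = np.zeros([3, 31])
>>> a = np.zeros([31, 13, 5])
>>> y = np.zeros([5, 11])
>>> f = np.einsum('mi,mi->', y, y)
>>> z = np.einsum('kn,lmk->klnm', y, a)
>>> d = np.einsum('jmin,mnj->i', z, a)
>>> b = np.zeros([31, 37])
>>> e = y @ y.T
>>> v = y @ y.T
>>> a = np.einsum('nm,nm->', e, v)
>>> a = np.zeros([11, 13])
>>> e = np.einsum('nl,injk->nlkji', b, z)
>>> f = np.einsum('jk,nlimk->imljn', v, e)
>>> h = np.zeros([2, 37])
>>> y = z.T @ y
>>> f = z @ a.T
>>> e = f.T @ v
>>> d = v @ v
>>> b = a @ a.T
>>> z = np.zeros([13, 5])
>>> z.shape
(13, 5)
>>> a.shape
(11, 13)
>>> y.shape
(13, 11, 31, 11)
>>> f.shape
(5, 31, 11, 11)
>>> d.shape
(5, 5)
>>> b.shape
(11, 11)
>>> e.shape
(11, 11, 31, 5)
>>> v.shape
(5, 5)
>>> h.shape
(2, 37)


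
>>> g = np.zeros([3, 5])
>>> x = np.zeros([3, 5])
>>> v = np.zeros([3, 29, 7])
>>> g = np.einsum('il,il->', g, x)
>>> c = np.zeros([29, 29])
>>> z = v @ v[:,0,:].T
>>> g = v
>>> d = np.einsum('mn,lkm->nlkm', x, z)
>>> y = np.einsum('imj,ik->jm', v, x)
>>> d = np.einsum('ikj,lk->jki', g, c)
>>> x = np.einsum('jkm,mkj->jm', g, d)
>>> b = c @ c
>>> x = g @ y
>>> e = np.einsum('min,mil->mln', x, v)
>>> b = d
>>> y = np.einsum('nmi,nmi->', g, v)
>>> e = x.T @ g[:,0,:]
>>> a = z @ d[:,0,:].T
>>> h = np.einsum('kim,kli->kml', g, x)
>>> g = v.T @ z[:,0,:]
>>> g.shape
(7, 29, 3)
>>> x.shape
(3, 29, 29)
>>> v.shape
(3, 29, 7)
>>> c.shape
(29, 29)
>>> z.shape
(3, 29, 3)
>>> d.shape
(7, 29, 3)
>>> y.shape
()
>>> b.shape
(7, 29, 3)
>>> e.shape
(29, 29, 7)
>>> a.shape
(3, 29, 7)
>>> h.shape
(3, 7, 29)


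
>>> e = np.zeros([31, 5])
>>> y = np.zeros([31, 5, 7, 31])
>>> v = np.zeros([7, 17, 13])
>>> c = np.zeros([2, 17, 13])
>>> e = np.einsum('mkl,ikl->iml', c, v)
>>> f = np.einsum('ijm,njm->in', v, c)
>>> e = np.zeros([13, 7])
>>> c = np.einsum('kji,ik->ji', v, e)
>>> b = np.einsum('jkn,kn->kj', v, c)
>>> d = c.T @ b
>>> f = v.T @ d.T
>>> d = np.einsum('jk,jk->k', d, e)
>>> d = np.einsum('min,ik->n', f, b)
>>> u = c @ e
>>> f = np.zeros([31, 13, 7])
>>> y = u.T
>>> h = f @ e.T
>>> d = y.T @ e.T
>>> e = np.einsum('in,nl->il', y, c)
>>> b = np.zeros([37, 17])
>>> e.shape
(7, 13)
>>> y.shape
(7, 17)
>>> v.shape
(7, 17, 13)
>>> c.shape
(17, 13)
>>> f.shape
(31, 13, 7)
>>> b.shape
(37, 17)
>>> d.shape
(17, 13)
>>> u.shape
(17, 7)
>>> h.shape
(31, 13, 13)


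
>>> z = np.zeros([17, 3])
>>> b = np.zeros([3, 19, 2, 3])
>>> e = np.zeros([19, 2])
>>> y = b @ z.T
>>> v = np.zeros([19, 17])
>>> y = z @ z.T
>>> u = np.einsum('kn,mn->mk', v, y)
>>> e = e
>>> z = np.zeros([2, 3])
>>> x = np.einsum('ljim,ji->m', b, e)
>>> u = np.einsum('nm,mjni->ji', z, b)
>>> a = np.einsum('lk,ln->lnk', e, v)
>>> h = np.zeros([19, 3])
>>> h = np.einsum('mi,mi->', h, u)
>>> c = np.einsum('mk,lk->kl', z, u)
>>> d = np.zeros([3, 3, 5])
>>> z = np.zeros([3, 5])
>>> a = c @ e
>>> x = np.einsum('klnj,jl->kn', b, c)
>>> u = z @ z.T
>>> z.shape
(3, 5)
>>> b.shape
(3, 19, 2, 3)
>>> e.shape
(19, 2)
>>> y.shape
(17, 17)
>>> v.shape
(19, 17)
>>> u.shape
(3, 3)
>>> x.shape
(3, 2)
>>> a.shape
(3, 2)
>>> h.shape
()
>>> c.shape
(3, 19)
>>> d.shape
(3, 3, 5)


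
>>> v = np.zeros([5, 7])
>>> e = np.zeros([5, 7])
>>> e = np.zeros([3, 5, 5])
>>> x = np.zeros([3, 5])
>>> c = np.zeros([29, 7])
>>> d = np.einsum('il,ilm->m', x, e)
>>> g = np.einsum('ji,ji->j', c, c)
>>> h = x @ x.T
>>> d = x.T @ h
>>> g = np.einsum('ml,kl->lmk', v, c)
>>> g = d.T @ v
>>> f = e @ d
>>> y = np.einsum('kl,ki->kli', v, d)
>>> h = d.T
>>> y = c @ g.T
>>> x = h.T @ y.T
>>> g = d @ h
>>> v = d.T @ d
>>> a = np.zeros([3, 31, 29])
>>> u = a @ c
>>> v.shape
(3, 3)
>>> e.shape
(3, 5, 5)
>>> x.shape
(5, 29)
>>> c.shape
(29, 7)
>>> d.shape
(5, 3)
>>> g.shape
(5, 5)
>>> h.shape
(3, 5)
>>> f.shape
(3, 5, 3)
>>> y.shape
(29, 3)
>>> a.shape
(3, 31, 29)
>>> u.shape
(3, 31, 7)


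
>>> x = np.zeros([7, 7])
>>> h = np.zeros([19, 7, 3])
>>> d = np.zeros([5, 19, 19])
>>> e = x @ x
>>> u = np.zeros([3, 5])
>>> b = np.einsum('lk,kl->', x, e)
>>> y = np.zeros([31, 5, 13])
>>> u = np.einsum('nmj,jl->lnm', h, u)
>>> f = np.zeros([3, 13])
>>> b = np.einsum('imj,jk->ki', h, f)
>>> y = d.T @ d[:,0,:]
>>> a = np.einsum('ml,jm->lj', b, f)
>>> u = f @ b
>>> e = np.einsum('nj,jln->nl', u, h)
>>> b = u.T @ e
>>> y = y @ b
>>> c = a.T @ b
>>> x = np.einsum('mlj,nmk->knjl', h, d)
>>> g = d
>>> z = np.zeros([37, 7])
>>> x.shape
(19, 5, 3, 7)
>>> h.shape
(19, 7, 3)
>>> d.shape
(5, 19, 19)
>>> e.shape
(3, 7)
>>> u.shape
(3, 19)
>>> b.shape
(19, 7)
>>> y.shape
(19, 19, 7)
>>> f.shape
(3, 13)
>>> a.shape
(19, 3)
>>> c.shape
(3, 7)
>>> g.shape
(5, 19, 19)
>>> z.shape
(37, 7)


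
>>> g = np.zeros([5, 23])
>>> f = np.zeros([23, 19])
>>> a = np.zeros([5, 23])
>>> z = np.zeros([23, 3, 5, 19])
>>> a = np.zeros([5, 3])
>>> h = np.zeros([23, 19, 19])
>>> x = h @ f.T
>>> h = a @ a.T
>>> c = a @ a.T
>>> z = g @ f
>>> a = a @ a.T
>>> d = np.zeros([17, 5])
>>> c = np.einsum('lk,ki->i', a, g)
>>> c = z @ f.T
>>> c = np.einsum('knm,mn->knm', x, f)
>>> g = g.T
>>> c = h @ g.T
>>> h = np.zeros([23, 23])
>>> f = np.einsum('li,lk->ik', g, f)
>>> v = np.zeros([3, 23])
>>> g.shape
(23, 5)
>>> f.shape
(5, 19)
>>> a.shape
(5, 5)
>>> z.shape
(5, 19)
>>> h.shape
(23, 23)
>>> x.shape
(23, 19, 23)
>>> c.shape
(5, 23)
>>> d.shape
(17, 5)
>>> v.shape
(3, 23)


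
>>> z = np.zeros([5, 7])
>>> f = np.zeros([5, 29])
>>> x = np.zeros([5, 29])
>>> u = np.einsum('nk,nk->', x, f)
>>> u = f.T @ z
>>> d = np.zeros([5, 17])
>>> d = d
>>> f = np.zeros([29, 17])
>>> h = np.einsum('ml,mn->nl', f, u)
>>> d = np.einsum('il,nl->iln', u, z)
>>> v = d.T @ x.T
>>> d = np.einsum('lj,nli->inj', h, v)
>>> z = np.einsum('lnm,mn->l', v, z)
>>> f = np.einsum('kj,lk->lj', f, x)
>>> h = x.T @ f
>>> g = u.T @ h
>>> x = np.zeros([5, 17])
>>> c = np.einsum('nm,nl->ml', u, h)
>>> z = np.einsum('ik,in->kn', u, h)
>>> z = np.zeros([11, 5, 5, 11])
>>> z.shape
(11, 5, 5, 11)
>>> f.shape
(5, 17)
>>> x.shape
(5, 17)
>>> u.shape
(29, 7)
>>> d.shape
(5, 5, 17)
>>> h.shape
(29, 17)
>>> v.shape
(5, 7, 5)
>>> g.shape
(7, 17)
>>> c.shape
(7, 17)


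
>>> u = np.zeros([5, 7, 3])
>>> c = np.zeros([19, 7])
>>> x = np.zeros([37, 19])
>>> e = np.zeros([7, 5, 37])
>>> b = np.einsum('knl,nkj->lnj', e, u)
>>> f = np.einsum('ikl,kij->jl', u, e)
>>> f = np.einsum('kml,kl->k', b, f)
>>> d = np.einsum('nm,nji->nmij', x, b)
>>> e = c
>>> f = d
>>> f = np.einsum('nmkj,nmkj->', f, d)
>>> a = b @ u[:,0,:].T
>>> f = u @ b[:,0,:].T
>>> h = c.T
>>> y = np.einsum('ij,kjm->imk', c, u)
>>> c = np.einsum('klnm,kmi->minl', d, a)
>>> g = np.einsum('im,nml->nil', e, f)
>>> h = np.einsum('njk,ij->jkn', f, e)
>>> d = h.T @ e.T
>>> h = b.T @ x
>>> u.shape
(5, 7, 3)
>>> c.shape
(5, 5, 3, 19)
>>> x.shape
(37, 19)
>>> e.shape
(19, 7)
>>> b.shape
(37, 5, 3)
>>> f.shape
(5, 7, 37)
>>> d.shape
(5, 37, 19)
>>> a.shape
(37, 5, 5)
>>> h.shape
(3, 5, 19)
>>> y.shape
(19, 3, 5)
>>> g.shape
(5, 19, 37)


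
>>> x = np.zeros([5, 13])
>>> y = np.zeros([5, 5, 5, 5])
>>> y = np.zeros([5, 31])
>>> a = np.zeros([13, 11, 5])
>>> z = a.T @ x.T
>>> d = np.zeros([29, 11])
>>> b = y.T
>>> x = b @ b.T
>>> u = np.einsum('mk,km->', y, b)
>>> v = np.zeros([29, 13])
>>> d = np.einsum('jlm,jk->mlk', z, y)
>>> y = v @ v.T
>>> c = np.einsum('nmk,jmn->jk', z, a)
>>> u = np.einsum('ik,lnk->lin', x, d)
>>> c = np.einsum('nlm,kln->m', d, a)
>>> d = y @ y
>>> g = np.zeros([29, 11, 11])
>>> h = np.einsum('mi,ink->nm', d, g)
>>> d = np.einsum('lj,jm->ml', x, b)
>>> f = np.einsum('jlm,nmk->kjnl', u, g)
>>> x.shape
(31, 31)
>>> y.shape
(29, 29)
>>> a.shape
(13, 11, 5)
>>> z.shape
(5, 11, 5)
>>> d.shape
(5, 31)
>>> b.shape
(31, 5)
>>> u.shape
(5, 31, 11)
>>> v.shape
(29, 13)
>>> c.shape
(31,)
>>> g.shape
(29, 11, 11)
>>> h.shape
(11, 29)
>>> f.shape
(11, 5, 29, 31)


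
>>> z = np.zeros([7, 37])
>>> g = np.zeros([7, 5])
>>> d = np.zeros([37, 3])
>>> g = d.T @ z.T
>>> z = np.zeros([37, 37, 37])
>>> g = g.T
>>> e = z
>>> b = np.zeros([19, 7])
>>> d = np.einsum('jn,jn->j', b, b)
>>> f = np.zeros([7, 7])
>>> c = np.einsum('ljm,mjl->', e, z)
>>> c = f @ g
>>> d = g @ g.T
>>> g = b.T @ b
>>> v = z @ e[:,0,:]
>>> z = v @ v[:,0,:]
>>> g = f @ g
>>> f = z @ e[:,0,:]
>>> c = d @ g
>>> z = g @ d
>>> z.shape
(7, 7)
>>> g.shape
(7, 7)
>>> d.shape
(7, 7)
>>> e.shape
(37, 37, 37)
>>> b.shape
(19, 7)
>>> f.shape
(37, 37, 37)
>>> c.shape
(7, 7)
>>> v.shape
(37, 37, 37)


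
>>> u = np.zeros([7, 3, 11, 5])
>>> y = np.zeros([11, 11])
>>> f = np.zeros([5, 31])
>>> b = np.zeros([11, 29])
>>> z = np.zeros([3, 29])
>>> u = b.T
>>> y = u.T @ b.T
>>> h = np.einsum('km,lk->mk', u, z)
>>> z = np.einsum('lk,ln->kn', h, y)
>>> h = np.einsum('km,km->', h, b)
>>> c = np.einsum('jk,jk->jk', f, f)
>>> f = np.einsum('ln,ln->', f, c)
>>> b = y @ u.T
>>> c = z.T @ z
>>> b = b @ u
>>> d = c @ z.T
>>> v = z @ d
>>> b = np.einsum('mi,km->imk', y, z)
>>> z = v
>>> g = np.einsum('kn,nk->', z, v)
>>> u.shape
(29, 11)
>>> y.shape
(11, 11)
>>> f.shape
()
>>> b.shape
(11, 11, 29)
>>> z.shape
(29, 29)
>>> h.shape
()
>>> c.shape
(11, 11)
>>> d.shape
(11, 29)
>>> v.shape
(29, 29)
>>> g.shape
()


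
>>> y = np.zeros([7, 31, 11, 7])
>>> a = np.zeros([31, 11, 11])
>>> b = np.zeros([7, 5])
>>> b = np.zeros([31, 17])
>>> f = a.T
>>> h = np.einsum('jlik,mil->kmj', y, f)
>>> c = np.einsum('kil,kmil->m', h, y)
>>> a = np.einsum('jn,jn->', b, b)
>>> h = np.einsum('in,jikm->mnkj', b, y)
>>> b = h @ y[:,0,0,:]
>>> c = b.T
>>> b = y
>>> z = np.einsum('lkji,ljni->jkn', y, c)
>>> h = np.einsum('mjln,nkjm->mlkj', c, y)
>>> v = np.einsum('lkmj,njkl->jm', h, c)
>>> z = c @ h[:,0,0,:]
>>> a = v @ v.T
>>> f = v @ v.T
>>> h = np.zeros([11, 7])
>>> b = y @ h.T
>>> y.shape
(7, 31, 11, 7)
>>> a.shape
(11, 11)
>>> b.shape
(7, 31, 11, 11)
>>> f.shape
(11, 11)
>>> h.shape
(11, 7)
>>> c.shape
(7, 11, 17, 7)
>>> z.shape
(7, 11, 17, 11)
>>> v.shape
(11, 31)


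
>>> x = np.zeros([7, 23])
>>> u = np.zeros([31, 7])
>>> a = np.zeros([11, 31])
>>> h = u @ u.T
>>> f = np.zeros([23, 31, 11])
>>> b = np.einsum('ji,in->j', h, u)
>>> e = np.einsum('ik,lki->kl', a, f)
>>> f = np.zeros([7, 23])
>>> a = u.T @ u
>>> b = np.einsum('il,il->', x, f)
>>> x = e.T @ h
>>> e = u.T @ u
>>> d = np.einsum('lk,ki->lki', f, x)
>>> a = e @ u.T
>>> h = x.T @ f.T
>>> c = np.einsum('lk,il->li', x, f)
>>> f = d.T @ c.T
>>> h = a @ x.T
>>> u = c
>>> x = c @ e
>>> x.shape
(23, 7)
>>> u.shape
(23, 7)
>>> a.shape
(7, 31)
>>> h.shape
(7, 23)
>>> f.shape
(31, 23, 23)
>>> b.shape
()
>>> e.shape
(7, 7)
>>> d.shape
(7, 23, 31)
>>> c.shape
(23, 7)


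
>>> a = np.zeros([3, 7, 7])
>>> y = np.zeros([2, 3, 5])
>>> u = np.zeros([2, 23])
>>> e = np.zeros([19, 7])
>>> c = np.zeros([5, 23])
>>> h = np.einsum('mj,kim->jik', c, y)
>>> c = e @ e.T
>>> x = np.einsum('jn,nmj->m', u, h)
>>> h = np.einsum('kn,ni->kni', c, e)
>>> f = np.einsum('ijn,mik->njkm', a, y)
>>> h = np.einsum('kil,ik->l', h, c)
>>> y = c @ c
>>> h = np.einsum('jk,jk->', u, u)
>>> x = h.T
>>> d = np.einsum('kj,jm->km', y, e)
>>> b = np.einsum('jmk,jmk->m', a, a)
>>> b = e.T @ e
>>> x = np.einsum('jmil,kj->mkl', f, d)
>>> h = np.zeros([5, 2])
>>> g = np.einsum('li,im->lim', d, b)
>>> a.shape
(3, 7, 7)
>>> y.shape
(19, 19)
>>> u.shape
(2, 23)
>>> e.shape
(19, 7)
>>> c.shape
(19, 19)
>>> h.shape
(5, 2)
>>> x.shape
(7, 19, 2)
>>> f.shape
(7, 7, 5, 2)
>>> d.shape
(19, 7)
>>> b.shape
(7, 7)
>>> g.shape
(19, 7, 7)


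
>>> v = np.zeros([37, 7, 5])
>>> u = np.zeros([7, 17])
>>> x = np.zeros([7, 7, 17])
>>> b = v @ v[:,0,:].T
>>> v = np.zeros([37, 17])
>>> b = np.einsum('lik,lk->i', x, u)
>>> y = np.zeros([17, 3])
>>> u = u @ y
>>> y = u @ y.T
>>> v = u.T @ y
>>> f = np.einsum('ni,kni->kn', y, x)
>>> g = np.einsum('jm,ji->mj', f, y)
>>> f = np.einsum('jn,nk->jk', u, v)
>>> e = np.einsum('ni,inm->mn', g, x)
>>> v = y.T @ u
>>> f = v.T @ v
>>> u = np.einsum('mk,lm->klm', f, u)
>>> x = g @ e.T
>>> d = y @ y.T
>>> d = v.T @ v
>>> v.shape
(17, 3)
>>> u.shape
(3, 7, 3)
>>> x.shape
(7, 17)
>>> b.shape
(7,)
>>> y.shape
(7, 17)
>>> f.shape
(3, 3)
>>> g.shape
(7, 7)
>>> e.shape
(17, 7)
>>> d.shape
(3, 3)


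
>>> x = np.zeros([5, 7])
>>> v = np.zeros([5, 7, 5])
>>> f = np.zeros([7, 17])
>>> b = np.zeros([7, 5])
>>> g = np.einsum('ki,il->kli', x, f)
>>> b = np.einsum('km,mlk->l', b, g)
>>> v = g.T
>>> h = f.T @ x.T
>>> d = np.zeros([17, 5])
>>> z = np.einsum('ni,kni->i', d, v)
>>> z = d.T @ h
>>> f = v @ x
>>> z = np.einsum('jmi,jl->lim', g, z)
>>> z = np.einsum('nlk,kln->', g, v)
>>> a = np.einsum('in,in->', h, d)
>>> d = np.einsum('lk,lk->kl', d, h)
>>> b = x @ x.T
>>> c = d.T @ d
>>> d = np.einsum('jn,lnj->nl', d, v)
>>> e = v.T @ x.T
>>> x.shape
(5, 7)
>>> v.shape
(7, 17, 5)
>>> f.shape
(7, 17, 7)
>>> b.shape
(5, 5)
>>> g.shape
(5, 17, 7)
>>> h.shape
(17, 5)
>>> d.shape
(17, 7)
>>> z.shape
()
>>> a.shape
()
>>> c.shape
(17, 17)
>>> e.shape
(5, 17, 5)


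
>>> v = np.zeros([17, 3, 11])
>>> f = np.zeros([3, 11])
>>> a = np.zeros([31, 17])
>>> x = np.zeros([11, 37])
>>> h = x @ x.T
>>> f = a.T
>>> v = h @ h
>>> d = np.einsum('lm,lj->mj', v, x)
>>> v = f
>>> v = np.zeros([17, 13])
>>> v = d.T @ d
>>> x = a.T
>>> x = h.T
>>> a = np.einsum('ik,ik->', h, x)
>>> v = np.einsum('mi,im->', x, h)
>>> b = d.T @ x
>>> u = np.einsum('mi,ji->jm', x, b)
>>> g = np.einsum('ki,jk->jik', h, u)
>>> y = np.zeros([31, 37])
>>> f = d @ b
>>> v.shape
()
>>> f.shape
(11, 11)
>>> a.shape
()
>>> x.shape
(11, 11)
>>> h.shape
(11, 11)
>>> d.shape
(11, 37)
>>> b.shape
(37, 11)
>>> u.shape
(37, 11)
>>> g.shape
(37, 11, 11)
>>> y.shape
(31, 37)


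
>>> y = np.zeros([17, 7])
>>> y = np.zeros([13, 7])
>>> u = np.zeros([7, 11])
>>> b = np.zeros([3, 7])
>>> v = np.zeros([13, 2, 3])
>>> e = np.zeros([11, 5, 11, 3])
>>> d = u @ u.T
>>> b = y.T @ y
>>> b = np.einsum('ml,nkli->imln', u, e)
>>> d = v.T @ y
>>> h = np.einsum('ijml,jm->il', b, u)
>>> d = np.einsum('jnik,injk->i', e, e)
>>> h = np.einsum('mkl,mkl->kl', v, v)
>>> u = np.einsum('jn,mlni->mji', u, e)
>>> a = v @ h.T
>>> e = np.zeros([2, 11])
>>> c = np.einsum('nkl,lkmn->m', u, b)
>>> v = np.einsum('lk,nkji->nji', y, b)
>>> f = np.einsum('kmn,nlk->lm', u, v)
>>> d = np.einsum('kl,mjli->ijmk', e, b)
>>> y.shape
(13, 7)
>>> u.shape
(11, 7, 3)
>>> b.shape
(3, 7, 11, 11)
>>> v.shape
(3, 11, 11)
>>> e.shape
(2, 11)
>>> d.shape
(11, 7, 3, 2)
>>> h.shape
(2, 3)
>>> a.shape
(13, 2, 2)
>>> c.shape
(11,)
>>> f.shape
(11, 7)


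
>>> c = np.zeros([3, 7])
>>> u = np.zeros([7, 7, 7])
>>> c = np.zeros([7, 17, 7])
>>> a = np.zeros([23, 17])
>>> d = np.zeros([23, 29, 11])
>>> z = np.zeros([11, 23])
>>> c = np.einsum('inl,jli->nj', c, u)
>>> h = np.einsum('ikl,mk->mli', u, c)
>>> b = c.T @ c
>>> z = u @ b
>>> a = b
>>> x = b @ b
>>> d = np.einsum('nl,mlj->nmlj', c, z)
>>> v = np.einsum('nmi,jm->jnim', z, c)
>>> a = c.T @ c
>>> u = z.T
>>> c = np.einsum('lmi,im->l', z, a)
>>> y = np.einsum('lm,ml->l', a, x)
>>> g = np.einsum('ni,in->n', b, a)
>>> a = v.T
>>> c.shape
(7,)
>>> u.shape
(7, 7, 7)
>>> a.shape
(7, 7, 7, 17)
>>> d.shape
(17, 7, 7, 7)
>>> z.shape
(7, 7, 7)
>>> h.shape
(17, 7, 7)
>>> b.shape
(7, 7)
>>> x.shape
(7, 7)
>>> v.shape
(17, 7, 7, 7)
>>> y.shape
(7,)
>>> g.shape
(7,)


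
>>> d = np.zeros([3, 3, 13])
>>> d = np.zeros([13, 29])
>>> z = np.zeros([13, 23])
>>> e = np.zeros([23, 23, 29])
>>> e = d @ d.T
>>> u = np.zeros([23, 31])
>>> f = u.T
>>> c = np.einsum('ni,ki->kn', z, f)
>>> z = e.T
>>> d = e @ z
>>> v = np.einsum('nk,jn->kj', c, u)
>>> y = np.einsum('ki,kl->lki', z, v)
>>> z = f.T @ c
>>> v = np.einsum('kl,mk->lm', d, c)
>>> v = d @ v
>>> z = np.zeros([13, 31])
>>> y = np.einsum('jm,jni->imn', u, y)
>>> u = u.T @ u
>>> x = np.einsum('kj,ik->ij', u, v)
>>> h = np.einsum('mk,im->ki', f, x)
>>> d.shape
(13, 13)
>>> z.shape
(13, 31)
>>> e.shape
(13, 13)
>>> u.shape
(31, 31)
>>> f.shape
(31, 23)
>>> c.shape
(31, 13)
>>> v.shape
(13, 31)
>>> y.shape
(13, 31, 13)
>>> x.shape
(13, 31)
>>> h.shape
(23, 13)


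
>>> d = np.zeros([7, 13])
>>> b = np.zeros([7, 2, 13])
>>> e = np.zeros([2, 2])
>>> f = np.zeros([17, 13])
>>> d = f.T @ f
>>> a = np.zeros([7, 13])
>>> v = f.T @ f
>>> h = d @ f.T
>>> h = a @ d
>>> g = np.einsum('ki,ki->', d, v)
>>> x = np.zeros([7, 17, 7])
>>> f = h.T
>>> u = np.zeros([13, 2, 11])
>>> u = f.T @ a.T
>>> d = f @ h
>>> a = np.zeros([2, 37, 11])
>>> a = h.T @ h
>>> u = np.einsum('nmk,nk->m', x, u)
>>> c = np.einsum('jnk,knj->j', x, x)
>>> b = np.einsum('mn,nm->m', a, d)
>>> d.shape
(13, 13)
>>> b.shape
(13,)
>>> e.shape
(2, 2)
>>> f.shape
(13, 7)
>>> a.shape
(13, 13)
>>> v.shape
(13, 13)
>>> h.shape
(7, 13)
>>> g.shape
()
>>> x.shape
(7, 17, 7)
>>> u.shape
(17,)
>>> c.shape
(7,)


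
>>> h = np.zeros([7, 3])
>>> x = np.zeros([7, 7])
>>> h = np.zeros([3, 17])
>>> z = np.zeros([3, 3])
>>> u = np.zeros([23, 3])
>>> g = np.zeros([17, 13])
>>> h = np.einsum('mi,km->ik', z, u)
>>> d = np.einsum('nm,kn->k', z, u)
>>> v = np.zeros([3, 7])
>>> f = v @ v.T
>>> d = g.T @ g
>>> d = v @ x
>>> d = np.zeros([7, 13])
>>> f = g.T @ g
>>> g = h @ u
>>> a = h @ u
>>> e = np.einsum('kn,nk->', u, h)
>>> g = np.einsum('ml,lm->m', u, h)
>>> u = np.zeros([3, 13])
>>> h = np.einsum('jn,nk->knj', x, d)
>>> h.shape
(13, 7, 7)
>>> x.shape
(7, 7)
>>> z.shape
(3, 3)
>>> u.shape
(3, 13)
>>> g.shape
(23,)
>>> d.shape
(7, 13)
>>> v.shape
(3, 7)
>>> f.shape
(13, 13)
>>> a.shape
(3, 3)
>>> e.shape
()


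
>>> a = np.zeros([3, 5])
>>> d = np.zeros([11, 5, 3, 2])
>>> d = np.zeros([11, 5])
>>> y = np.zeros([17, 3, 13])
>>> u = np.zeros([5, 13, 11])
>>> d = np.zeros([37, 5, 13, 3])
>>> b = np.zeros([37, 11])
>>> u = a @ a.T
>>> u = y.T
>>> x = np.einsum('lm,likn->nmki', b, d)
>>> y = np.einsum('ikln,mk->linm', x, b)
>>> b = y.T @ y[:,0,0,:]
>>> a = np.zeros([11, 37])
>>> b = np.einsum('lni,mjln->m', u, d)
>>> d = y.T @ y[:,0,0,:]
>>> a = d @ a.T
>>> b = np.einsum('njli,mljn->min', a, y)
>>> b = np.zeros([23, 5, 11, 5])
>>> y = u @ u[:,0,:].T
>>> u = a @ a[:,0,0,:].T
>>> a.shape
(37, 5, 3, 11)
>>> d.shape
(37, 5, 3, 37)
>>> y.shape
(13, 3, 13)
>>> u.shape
(37, 5, 3, 37)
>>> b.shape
(23, 5, 11, 5)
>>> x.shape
(3, 11, 13, 5)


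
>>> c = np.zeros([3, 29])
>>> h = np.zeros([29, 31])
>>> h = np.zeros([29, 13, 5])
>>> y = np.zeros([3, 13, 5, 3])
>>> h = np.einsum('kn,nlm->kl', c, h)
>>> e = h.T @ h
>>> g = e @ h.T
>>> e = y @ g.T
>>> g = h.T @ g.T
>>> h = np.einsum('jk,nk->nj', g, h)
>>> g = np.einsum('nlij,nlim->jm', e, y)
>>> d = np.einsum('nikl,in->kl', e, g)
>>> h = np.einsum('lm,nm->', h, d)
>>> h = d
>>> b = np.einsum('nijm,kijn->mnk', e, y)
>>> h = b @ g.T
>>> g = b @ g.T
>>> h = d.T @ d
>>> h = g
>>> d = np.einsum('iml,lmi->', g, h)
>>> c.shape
(3, 29)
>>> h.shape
(13, 3, 13)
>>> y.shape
(3, 13, 5, 3)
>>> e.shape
(3, 13, 5, 13)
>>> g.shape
(13, 3, 13)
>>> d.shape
()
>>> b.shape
(13, 3, 3)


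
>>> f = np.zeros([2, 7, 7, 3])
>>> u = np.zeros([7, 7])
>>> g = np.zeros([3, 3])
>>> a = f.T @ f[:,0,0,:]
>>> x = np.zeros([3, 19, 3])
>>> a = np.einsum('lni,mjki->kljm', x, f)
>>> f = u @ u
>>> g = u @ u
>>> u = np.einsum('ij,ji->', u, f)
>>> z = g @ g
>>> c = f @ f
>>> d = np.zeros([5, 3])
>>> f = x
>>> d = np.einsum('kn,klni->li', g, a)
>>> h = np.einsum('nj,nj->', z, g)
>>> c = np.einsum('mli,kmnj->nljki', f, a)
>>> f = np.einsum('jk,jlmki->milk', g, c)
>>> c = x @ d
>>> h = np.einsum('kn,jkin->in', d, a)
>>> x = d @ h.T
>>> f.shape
(2, 3, 19, 7)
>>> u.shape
()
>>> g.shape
(7, 7)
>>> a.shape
(7, 3, 7, 2)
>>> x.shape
(3, 7)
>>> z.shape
(7, 7)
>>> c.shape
(3, 19, 2)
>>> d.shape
(3, 2)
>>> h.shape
(7, 2)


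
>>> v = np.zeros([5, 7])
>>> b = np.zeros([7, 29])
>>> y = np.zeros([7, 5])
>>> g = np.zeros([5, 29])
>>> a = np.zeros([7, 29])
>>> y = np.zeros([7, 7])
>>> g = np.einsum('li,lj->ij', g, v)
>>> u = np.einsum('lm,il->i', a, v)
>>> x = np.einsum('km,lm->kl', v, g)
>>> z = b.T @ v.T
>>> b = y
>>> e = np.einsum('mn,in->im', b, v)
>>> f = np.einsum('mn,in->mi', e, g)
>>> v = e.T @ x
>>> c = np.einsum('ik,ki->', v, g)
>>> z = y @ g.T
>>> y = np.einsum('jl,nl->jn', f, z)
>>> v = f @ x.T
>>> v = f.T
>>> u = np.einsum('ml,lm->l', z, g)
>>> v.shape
(29, 5)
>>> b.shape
(7, 7)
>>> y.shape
(5, 7)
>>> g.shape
(29, 7)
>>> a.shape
(7, 29)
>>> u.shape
(29,)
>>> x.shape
(5, 29)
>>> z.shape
(7, 29)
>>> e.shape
(5, 7)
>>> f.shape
(5, 29)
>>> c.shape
()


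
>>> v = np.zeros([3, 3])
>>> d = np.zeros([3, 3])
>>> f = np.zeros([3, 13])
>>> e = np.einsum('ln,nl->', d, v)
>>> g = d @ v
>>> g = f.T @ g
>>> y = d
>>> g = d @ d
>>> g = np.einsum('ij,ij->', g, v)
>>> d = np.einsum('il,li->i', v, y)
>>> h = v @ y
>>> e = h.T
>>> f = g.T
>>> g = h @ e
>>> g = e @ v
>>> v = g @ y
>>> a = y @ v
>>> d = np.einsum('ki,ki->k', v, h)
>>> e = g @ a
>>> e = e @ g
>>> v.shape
(3, 3)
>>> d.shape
(3,)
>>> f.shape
()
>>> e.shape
(3, 3)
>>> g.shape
(3, 3)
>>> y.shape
(3, 3)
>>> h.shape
(3, 3)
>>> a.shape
(3, 3)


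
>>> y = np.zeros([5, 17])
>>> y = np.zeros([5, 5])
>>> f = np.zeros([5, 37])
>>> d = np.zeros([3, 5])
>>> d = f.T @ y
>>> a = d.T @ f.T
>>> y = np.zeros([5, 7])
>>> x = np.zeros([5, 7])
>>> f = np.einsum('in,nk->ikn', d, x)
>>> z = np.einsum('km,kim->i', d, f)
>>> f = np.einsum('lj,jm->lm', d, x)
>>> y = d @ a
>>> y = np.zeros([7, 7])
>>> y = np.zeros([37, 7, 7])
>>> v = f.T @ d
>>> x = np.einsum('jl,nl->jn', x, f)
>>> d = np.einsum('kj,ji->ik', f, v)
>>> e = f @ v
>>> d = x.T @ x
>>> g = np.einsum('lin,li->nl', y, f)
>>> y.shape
(37, 7, 7)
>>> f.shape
(37, 7)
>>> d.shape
(37, 37)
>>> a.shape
(5, 5)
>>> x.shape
(5, 37)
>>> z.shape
(7,)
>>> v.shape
(7, 5)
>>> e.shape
(37, 5)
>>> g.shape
(7, 37)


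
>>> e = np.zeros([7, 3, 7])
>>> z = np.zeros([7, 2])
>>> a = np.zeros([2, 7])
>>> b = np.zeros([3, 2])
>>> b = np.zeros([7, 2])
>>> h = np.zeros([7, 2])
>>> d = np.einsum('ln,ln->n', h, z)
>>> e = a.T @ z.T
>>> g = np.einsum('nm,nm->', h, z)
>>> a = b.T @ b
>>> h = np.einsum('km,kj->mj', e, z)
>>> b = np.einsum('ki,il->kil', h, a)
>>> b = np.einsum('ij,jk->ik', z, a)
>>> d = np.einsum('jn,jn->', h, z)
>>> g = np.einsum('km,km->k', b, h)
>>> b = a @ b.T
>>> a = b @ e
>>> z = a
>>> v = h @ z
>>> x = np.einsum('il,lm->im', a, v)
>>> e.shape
(7, 7)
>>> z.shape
(2, 7)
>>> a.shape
(2, 7)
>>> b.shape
(2, 7)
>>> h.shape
(7, 2)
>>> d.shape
()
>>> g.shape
(7,)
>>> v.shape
(7, 7)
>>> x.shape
(2, 7)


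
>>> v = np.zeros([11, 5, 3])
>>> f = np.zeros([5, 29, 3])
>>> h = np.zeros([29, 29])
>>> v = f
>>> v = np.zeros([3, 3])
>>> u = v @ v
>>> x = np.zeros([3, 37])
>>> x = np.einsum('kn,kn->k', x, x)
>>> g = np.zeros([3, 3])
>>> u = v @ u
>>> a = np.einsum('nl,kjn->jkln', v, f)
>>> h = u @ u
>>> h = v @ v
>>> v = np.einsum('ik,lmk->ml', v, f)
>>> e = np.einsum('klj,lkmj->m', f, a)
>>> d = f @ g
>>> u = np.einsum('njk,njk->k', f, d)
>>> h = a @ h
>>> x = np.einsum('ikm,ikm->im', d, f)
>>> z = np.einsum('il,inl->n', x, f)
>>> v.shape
(29, 5)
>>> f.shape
(5, 29, 3)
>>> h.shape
(29, 5, 3, 3)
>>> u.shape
(3,)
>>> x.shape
(5, 3)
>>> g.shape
(3, 3)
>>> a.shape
(29, 5, 3, 3)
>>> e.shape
(3,)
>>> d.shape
(5, 29, 3)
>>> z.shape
(29,)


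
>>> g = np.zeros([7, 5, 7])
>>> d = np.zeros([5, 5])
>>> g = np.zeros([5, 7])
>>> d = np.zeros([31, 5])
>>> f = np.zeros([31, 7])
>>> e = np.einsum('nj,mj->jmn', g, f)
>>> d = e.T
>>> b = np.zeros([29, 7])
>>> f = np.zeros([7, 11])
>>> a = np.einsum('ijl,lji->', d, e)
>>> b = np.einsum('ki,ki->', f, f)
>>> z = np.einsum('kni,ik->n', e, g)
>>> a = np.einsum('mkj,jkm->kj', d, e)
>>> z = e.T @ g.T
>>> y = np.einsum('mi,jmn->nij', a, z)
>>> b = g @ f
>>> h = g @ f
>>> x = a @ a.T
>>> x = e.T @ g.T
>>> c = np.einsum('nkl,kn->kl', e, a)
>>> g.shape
(5, 7)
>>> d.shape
(5, 31, 7)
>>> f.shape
(7, 11)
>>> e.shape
(7, 31, 5)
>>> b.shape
(5, 11)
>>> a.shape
(31, 7)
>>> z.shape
(5, 31, 5)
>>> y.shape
(5, 7, 5)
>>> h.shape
(5, 11)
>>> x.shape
(5, 31, 5)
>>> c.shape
(31, 5)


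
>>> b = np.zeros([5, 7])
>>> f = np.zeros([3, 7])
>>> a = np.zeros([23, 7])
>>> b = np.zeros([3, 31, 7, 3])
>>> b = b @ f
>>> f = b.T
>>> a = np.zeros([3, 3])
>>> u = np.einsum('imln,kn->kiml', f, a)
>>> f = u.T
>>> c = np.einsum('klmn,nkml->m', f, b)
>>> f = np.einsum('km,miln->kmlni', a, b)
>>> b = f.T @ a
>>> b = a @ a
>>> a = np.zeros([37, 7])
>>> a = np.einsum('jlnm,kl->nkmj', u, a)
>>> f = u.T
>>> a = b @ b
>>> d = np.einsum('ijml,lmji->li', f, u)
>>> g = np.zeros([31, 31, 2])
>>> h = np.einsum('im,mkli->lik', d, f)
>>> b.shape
(3, 3)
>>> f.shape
(31, 7, 7, 3)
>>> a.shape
(3, 3)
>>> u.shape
(3, 7, 7, 31)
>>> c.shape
(7,)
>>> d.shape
(3, 31)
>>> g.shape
(31, 31, 2)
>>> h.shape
(7, 3, 7)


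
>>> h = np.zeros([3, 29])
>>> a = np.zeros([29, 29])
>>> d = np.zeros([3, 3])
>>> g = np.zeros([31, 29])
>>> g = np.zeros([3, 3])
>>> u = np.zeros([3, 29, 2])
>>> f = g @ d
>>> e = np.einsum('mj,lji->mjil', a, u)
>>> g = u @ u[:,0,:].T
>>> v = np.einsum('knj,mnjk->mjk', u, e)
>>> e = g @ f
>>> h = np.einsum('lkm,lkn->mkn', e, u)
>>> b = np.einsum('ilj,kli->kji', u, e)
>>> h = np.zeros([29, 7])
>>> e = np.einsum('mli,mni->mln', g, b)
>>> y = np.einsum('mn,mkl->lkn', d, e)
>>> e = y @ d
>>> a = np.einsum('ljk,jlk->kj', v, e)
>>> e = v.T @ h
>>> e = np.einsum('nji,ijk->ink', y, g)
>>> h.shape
(29, 7)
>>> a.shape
(3, 2)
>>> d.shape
(3, 3)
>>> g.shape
(3, 29, 3)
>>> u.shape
(3, 29, 2)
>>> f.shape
(3, 3)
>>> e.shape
(3, 2, 3)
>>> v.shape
(29, 2, 3)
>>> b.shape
(3, 2, 3)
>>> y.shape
(2, 29, 3)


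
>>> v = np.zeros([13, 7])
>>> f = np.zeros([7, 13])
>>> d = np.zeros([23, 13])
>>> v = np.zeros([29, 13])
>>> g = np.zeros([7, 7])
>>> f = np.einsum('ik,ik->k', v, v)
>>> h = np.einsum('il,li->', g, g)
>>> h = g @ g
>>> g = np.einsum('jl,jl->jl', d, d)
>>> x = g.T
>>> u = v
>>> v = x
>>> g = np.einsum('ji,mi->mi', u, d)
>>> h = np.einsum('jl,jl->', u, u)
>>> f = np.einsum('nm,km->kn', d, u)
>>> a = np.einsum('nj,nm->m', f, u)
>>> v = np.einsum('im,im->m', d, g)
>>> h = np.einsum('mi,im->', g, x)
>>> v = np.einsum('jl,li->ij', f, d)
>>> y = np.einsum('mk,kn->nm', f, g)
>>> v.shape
(13, 29)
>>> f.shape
(29, 23)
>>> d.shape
(23, 13)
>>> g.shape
(23, 13)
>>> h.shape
()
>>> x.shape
(13, 23)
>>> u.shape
(29, 13)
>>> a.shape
(13,)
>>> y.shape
(13, 29)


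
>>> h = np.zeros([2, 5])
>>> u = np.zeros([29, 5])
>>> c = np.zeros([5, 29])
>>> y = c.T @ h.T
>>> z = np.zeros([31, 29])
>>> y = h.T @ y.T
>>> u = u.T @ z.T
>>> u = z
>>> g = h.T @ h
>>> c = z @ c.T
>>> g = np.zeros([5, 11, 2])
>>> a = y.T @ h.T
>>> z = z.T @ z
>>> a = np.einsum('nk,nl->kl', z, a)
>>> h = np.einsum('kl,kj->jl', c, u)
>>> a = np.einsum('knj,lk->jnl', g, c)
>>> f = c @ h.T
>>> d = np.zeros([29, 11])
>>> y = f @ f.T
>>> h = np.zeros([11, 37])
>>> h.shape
(11, 37)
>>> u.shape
(31, 29)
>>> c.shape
(31, 5)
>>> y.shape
(31, 31)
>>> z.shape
(29, 29)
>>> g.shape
(5, 11, 2)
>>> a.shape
(2, 11, 31)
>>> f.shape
(31, 29)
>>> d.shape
(29, 11)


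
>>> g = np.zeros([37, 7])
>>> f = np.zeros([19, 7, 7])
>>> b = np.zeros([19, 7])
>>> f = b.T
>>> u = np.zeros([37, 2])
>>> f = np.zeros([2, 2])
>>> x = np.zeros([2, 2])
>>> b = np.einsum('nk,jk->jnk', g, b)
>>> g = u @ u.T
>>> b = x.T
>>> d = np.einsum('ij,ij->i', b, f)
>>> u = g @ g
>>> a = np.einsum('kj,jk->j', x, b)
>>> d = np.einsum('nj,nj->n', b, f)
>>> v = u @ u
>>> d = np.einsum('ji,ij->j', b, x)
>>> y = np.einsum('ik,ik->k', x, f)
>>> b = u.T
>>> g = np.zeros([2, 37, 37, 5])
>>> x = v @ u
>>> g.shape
(2, 37, 37, 5)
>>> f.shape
(2, 2)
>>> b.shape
(37, 37)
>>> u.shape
(37, 37)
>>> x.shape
(37, 37)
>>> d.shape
(2,)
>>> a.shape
(2,)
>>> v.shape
(37, 37)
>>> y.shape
(2,)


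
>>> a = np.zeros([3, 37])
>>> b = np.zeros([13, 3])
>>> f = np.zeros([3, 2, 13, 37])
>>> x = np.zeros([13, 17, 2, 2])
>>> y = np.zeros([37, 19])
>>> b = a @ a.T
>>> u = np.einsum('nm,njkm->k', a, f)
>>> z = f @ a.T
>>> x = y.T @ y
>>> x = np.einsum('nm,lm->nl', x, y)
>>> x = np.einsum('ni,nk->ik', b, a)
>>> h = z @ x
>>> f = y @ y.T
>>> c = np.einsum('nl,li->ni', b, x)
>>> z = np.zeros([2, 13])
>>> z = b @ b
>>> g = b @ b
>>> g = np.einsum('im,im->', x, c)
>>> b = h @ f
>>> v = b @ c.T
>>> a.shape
(3, 37)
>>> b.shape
(3, 2, 13, 37)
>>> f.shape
(37, 37)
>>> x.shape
(3, 37)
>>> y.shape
(37, 19)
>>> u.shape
(13,)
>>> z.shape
(3, 3)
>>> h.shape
(3, 2, 13, 37)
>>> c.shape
(3, 37)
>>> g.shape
()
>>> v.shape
(3, 2, 13, 3)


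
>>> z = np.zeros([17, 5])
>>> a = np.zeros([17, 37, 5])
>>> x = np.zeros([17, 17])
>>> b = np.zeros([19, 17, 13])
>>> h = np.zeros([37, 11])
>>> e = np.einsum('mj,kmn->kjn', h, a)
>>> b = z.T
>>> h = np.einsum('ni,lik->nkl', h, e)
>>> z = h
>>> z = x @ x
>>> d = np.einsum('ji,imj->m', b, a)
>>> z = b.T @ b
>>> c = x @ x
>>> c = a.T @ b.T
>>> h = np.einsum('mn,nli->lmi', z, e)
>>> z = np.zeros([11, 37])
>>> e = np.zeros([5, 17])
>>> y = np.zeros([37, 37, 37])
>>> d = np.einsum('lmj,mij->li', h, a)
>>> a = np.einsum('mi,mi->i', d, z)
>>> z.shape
(11, 37)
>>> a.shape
(37,)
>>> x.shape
(17, 17)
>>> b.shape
(5, 17)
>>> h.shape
(11, 17, 5)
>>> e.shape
(5, 17)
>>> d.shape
(11, 37)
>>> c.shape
(5, 37, 5)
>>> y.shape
(37, 37, 37)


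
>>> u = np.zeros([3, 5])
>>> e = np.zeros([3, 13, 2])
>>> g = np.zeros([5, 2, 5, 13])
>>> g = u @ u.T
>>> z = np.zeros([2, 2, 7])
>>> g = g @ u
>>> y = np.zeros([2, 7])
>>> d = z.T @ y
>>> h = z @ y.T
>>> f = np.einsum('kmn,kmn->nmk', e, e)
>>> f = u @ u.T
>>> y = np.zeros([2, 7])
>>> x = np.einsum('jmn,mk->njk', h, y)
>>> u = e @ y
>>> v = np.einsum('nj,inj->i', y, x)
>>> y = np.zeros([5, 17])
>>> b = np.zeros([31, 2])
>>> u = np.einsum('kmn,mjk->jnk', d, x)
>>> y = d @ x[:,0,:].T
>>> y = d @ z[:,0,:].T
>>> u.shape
(2, 7, 7)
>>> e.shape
(3, 13, 2)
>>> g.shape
(3, 5)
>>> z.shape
(2, 2, 7)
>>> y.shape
(7, 2, 2)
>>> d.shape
(7, 2, 7)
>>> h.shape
(2, 2, 2)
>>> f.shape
(3, 3)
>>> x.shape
(2, 2, 7)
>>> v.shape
(2,)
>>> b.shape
(31, 2)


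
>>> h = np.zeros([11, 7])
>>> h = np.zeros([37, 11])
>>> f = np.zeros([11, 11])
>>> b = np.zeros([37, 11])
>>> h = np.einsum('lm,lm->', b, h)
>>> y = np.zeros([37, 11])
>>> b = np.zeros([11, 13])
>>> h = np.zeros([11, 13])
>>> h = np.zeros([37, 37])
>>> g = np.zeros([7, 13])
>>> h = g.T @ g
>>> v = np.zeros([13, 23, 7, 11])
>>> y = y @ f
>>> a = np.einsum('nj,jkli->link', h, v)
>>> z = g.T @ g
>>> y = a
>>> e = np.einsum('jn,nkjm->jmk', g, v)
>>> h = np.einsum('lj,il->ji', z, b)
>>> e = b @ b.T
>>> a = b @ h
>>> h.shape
(13, 11)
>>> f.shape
(11, 11)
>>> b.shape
(11, 13)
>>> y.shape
(7, 11, 13, 23)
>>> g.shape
(7, 13)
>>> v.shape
(13, 23, 7, 11)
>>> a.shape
(11, 11)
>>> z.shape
(13, 13)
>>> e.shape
(11, 11)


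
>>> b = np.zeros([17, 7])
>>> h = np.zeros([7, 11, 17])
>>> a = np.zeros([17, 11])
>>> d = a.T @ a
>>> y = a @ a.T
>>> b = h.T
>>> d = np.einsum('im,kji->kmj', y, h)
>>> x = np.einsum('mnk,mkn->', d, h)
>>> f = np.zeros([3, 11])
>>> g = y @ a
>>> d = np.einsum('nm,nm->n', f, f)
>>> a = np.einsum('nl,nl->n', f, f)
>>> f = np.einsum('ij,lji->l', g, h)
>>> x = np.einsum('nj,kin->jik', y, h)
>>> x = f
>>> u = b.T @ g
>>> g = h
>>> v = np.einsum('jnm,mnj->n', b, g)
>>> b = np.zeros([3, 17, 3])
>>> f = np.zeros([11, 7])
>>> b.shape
(3, 17, 3)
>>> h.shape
(7, 11, 17)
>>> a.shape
(3,)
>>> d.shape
(3,)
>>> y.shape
(17, 17)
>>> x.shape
(7,)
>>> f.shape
(11, 7)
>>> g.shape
(7, 11, 17)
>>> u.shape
(7, 11, 11)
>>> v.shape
(11,)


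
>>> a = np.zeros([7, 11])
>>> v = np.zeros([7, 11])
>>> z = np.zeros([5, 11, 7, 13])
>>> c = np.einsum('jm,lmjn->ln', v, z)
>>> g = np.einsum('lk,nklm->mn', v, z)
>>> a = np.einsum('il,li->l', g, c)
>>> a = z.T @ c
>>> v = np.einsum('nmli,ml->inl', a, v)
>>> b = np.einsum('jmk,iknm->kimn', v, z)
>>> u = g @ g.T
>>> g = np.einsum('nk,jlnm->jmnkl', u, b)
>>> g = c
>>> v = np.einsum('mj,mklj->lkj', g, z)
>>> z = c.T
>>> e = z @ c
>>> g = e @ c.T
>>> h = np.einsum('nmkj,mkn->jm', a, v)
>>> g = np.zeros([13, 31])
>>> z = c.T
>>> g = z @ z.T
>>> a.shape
(13, 7, 11, 13)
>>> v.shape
(7, 11, 13)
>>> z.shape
(13, 5)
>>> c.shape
(5, 13)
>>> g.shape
(13, 13)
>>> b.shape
(11, 5, 13, 7)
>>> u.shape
(13, 13)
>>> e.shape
(13, 13)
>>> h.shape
(13, 7)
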